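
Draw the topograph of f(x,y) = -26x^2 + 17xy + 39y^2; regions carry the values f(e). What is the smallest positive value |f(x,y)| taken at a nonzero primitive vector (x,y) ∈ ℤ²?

river: ρ → (39,61,-4)
river: ρ → (-4,59,54)
river: ρ → (54,49,-9)
river: ρ → (-9,59,24)
river: ρ → (24,37,-31)
river: ρ → (-31,25,30)
river: ρ → (30,35,-26)
river: ρ → (-26,17,39)
closes: descent 0, river 8
min |a| on river = 4

4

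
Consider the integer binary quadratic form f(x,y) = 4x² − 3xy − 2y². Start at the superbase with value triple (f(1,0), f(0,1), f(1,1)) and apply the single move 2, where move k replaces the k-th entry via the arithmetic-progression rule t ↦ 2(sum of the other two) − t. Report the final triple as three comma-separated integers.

start (4,-2,-1) = (f(1,0),f(0,1),f(1,1))
replace slot 2: 2·(4+(-1)) − (-2) = 8 → (4,8,-1)

4,8,-1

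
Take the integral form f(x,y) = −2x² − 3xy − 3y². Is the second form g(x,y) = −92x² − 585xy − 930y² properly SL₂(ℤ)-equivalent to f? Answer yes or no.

D₁ = -15, D₂ = -15
f is negative-definite; reduce −f:
−f: translate: b→-1 (≡3 mod 4), so (2,3,3)→(2,-1,2)
−f: flip: (2,-1,2)→(2,1,2)
−f: reduced (well bottom): (2,1,2) with a≤c, −a<b≤a
flip sign back: reduced form of f is (-2,-1,-2)
g is negative-definite; reduce −g:
−g: translate: b→33 (≡585 mod 184), so (92,585,930)→(92,33,3)
−g: flip: (92,33,3)→(3,-33,92)
−g: translate: b→3 (≡-33 mod 6), so (3,-33,92)→(3,3,2)
−g: flip: (3,3,2)→(2,-3,3)
−g: translate: b→1 (≡-3 mod 4), so (2,-3,3)→(2,1,2)
−g: reduced (well bottom): (2,1,2) with a≤c, −a<b≤a
flip sign back: reduced form of g is (-2,-1,-2)
reduced forms (-2, -1, -2) vs (-2, -1, -2) ⇒ equivalent

yes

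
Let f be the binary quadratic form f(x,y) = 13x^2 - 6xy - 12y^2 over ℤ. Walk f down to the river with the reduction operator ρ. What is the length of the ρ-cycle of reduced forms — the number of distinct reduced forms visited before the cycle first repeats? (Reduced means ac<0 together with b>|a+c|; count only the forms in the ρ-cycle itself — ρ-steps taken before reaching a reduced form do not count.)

D = 660, ⌊√D⌋ = 25
descent: ρ → (-12,6,13)  [lands on river]
river: ρ → (13,20,-5)
river: ρ → (-5,20,13)
river: ρ → (13,6,-12)
river: ρ → (-12,18,7)
river: ρ → (7,24,-3)
river: ρ → (-3,24,7)
river: ρ → (7,18,-12)
ρ-cycle length = 8 (tail of 1 descent step not counted)

8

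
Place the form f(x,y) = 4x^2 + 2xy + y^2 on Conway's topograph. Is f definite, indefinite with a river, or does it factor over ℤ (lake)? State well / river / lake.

D = b²−4ac = 2² − 4·4·1 = -12
D < 0 ⇒ definite ⇒ every region one sign ⇒ single well

well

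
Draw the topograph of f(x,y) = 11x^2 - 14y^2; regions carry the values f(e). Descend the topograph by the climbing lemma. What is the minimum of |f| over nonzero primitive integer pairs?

descent: ρ → (-14,0,11)
descent: ρ → (11,22,-3)  [lands on river]
river: ρ → (-3,20,18)
river: ρ → (18,16,-5)
river: ρ → (-5,24,2)
river: ρ → (2,24,-5)
river: ρ → (-5,16,18)
river: ρ → (18,20,-3)
river: ρ → (-3,22,11)
closes: descent 2, river 8
min |a| on river = 2

2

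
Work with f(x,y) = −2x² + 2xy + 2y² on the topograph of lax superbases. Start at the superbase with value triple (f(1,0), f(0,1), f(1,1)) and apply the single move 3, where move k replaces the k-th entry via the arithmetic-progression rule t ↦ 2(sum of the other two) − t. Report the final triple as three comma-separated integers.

start (-2,2,2) = (f(1,0),f(0,1),f(1,1))
replace slot 3: 2·((-2)+2) − 2 = -2 → (-2,2,-2)

-2,2,-2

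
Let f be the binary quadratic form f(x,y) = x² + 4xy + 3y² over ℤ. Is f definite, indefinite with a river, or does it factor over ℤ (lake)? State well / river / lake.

D = b²−4ac = 4² − 4·1·3 = 4
D = 2² is a perfect square ⇒ form factors over ℤ ⇒ lakes

lake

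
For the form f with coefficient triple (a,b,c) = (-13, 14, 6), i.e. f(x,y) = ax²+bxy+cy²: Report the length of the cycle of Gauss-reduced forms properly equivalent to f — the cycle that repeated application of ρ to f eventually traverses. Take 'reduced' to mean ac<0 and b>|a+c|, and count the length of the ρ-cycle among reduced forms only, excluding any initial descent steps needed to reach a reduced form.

D = 508, ⌊√D⌋ = 22
river: ρ → (6,22,-1)
river: ρ → (-1,22,6)
river: ρ → (6,14,-13)
river: ρ → (-13,12,7)
river: ρ → (7,16,-9)
river: ρ → (-9,20,3)
river: ρ → (3,22,-2)
river: ρ → (-2,22,3)
river: ρ → (3,20,-9)
river: ρ → (-9,16,7)
river: ρ → (7,12,-13)
river: ρ → (-13,14,6)
ρ-cycle length = 12 (tail of 0 descent steps not counted)

12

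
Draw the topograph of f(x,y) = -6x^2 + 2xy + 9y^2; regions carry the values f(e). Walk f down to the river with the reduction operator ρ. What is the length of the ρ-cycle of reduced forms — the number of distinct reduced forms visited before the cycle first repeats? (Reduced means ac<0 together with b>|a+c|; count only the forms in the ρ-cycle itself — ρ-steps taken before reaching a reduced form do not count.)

D = 220, ⌊√D⌋ = 14
descent: ρ → (9,-2,-6)
descent: ρ → (-6,14,1)  [lands on river]
river: ρ → (1,14,-6)
river: ρ → (-6,10,5)
river: ρ → (5,10,-6)
ρ-cycle length = 4 (tail of 2 descent steps not counted)

4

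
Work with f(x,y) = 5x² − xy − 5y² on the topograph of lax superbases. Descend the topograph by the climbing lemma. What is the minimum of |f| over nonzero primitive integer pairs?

descent: ρ → (-5,1,5)  [lands on river]
river: ρ → (5,9,-1)
river: ρ → (-1,9,5)
river: ρ → (5,1,-5)
river: ρ → (-5,9,1)
river: ρ → (1,9,-5)
closes: descent 1, river 6
min |a| on river = 1

1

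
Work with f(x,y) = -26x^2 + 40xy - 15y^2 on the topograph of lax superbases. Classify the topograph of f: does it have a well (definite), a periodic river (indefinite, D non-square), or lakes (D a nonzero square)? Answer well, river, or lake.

D = b²−4ac = 40² − 4·(-26)·(-15) = 40
D > 0 non-square ⇒ indefinite ⇒ periodic river

river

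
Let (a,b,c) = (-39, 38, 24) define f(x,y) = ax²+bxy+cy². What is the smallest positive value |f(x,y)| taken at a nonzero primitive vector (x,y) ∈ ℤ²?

river: ρ → (24,58,-19)
river: ρ → (-19,56,27)
river: ρ → (27,52,-23)
river: ρ → (-23,40,39)
river: ρ → (39,38,-24)
river: ρ → (-24,58,19)
river: ρ → (19,56,-27)
river: ρ → (-27,52,23)
river: ρ → (23,40,-39)
river: ρ → (-39,38,24)
closes: descent 0, river 10
min |a| on river = 19

19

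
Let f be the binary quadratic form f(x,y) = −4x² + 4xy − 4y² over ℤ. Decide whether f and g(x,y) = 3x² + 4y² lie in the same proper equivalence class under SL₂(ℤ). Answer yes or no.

D₁ = -48, D₂ = -48
f is negative-definite; reduce −f:
−f: translate: b→4 (≡-4 mod 8), so (4,-4,4)→(4,4,4)
−f: reduced (well bottom): (4,4,4) with a≤c, −a<b≤a
flip sign back: reduced form of f is (-4,-4,-4)
g: reduced (well bottom): (3,0,4) with a≤c, −a<b≤a
reduced forms (-4, -4, -4) vs (3, 0, 4) ⇒ inequivalent

no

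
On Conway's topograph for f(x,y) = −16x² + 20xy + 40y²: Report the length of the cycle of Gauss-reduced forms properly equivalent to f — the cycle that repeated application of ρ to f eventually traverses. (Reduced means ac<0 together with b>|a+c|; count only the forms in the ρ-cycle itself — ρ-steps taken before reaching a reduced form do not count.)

D = 2960, ⌊√D⌋ = 54
descent: ρ → (40,-20,-16)
descent: ρ → (-16,52,4)  [lands on river]
river: ρ → (4,52,-16)
river: ρ → (-16,44,16)
river: ρ → (16,52,-4)
river: ρ → (-4,52,16)
river: ρ → (16,44,-16)
ρ-cycle length = 6 (tail of 2 descent steps not counted)

6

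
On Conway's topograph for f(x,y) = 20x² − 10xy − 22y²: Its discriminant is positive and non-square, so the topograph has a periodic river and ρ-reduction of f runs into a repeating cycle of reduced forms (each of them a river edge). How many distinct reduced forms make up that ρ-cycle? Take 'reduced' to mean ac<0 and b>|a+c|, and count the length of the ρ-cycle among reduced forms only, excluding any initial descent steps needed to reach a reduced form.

D = 1860, ⌊√D⌋ = 43
descent: ρ → (-22,10,20)  [lands on river]
river: ρ → (20,30,-12)
river: ρ → (-12,42,2)
river: ρ → (2,42,-12)
river: ρ → (-12,30,20)
river: ρ → (20,10,-22)
river: ρ → (-22,34,8)
river: ρ → (8,30,-30)
river: ρ → (-30,30,8)
river: ρ → (8,34,-22)
ρ-cycle length = 10 (tail of 1 descent step not counted)

10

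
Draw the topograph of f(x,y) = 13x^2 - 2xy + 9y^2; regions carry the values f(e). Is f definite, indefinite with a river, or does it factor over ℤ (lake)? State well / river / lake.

D = b²−4ac = (-2)² − 4·13·9 = -464
D < 0 ⇒ definite ⇒ every region one sign ⇒ single well

well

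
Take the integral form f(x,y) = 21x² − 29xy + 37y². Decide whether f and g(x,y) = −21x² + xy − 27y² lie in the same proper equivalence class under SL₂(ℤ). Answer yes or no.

D₁ = -2267, D₂ = -2267
f: translate: b→13 (≡-29 mod 42), so (21,-29,37)→(21,13,29)
f: reduced (well bottom): (21,13,29) with a≤c, −a<b≤a
g is negative-definite; reduce −g:
−g: reduced (well bottom): (21,-1,27) with a≤c, −a<b≤a
flip sign back: reduced form of g is (-21,1,-27)
reduced forms (21, 13, 29) vs (-21, 1, -27) ⇒ inequivalent

no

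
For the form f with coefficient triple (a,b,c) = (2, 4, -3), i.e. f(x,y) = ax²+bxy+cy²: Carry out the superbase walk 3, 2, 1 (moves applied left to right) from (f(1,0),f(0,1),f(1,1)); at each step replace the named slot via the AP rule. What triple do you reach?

start (2,-3,3) = (f(1,0),f(0,1),f(1,1))
replace slot 3: 2·(2+(-3)) − 3 = -5 → (2,-3,-5)
replace slot 2: 2·(2+(-5)) − (-3) = -3 → (2,-3,-5)
replace slot 1: 2·((-3)+(-5)) − 2 = -18 → (-18,-3,-5)

-18,-3,-5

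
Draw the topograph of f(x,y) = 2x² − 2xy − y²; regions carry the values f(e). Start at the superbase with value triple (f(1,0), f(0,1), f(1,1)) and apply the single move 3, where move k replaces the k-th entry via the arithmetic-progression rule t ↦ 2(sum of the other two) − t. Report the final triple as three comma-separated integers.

start (2,-1,-1) = (f(1,0),f(0,1),f(1,1))
replace slot 3: 2·(2+(-1)) − (-1) = 3 → (2,-1,3)

2,-1,3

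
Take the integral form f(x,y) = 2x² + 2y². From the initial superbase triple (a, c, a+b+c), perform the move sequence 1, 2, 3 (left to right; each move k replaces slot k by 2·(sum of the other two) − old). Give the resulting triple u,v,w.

start (2,2,4) = (f(1,0),f(0,1),f(1,1))
replace slot 1: 2·(2+4) − 2 = 10 → (10,2,4)
replace slot 2: 2·(10+4) − 2 = 26 → (10,26,4)
replace slot 3: 2·(10+26) − 4 = 68 → (10,26,68)

10,26,68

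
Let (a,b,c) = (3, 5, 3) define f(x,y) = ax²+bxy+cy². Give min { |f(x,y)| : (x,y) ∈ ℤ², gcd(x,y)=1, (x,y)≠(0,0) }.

translate: b→-1 (≡5 mod 6), so (3,5,3)→(3,-1,1)
flip: (3,-1,1)→(1,1,3)
reduced (well bottom): (1,1,3) with a≤c, −a<b≤a
well minimum = a = 1

1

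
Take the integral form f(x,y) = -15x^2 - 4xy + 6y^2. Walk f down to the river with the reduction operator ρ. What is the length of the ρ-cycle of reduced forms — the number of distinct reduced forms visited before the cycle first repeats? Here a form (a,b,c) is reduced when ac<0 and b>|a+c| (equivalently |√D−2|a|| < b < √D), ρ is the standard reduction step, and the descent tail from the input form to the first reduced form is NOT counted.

D = 376, ⌊√D⌋ = 19
descent: ρ → (6,16,-5)  [lands on river]
river: ρ → (-5,14,9)
river: ρ → (9,4,-10)
river: ρ → (-10,16,3)
river: ρ → (3,14,-15)
river: ρ → (-15,16,2)
river: ρ → (2,16,-15)
river: ρ → (-15,14,3)
river: ρ → (3,16,-10)
river: ρ → (-10,4,9)
river: ρ → (9,14,-5)
river: ρ → (-5,16,6)
river: ρ → (6,8,-13)
river: ρ → (-13,18,1)
river: ρ → (1,18,-13)
river: ρ → (-13,8,6)
ρ-cycle length = 16 (tail of 1 descent step not counted)

16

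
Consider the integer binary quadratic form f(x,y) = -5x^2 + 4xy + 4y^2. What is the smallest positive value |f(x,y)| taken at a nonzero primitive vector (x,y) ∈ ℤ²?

river: ρ → (4,4,-5)
river: ρ → (-5,6,3)
river: ρ → (3,6,-5)
river: ρ → (-5,4,4)
closes: descent 0, river 4
min |a| on river = 3

3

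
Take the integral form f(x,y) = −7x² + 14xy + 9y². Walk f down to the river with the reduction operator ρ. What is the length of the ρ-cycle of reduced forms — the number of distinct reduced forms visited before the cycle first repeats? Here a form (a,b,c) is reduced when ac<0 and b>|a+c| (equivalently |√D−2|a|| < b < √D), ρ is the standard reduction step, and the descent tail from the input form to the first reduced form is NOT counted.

D = 448, ⌊√D⌋ = 21
river: ρ → (9,4,-12)
river: ρ → (-12,20,1)
river: ρ → (1,20,-12)
river: ρ → (-12,4,9)
river: ρ → (9,14,-7)
river: ρ → (-7,14,9)
ρ-cycle length = 6 (tail of 0 descent steps not counted)

6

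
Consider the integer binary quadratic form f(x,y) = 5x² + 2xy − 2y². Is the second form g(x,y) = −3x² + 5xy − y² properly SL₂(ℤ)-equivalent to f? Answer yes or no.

D₁ = 44, D₂ = 13
discriminants differ ⇒ not SL₂(ℤ)-equivalent

no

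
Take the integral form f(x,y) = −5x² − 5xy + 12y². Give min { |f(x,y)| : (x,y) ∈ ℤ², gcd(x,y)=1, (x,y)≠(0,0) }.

descent: ρ → (12,5,-5)
descent: ρ → (-5,15,2)  [lands on river]
river: ρ → (2,13,-12)
river: ρ → (-12,11,3)
river: ρ → (3,13,-8)
river: ρ → (-8,3,8)
river: ρ → (8,13,-3)
river: ρ → (-3,11,12)
river: ρ → (12,13,-2)
river: ρ → (-2,15,5)
river: ρ → (5,15,-2)
river: ρ → (-2,13,12)
river: ρ → (12,11,-3)
river: ρ → (-3,13,8)
river: ρ → (8,3,-8)
river: ρ → (-8,13,3)
river: ρ → (3,11,-12)
river: ρ → (-12,13,2)
river: ρ → (2,15,-5)
closes: descent 2, river 18
min |a| on river = 2

2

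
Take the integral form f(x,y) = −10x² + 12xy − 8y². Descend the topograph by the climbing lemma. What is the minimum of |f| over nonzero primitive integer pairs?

translate: b→8 (≡-12 mod 20), so (10,-12,8)→(10,8,6)
flip: (10,8,6)→(6,-8,10)
translate: b→4 (≡-8 mod 12), so (6,-8,10)→(6,4,8)
reduced (well bottom): (6,4,8) with a≤c, −a<b≤a
well minimum |f| = |-6| = 6 (negative-definite)

6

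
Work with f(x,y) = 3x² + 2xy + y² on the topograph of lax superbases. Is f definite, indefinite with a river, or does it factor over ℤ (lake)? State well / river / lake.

D = b²−4ac = 2² − 4·3·1 = -8
D < 0 ⇒ definite ⇒ every region one sign ⇒ single well

well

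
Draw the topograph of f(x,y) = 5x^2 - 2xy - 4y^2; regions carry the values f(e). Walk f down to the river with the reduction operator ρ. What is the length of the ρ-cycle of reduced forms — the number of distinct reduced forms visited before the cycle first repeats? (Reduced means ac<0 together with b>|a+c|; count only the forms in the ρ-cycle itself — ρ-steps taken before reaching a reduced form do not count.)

D = 84, ⌊√D⌋ = 9
descent: ρ → (-4,2,5)  [lands on river]
river: ρ → (5,8,-1)
river: ρ → (-1,8,5)
river: ρ → (5,2,-4)
river: ρ → (-4,6,3)
river: ρ → (3,6,-4)
ρ-cycle length = 6 (tail of 1 descent step not counted)

6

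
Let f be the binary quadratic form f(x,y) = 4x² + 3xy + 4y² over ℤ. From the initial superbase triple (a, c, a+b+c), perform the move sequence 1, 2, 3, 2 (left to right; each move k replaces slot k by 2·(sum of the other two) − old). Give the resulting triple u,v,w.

start (4,4,11) = (f(1,0),f(0,1),f(1,1))
replace slot 1: 2·(4+11) − 4 = 26 → (26,4,11)
replace slot 2: 2·(26+11) − 4 = 70 → (26,70,11)
replace slot 3: 2·(26+70) − 11 = 181 → (26,70,181)
replace slot 2: 2·(26+181) − 70 = 344 → (26,344,181)

26,344,181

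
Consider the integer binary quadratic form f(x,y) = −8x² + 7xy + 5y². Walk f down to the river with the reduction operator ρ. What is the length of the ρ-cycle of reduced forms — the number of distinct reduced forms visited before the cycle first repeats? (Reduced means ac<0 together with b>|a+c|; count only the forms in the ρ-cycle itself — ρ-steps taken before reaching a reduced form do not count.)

D = 209, ⌊√D⌋ = 14
river: ρ → (5,13,-2)
river: ρ → (-2,11,11)
river: ρ → (11,11,-2)
river: ρ → (-2,13,5)
river: ρ → (5,7,-8)
river: ρ → (-8,9,4)
river: ρ → (4,7,-10)
river: ρ → (-10,13,1)
river: ρ → (1,13,-10)
river: ρ → (-10,7,4)
river: ρ → (4,9,-8)
river: ρ → (-8,7,5)
ρ-cycle length = 12 (tail of 0 descent steps not counted)

12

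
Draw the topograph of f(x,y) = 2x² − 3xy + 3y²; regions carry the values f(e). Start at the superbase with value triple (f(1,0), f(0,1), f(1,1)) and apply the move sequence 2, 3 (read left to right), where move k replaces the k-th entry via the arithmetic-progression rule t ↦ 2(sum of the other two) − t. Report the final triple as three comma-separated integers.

start (2,3,2) = (f(1,0),f(0,1),f(1,1))
replace slot 2: 2·(2+2) − 3 = 5 → (2,5,2)
replace slot 3: 2·(2+5) − 2 = 12 → (2,5,12)

2,5,12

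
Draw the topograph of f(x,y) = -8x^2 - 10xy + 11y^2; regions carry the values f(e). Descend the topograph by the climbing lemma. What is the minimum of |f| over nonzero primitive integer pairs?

descent: ρ → (11,10,-8)  [lands on river]
river: ρ → (-8,6,13)
river: ρ → (13,20,-1)
river: ρ → (-1,20,13)
river: ρ → (13,6,-8)
river: ρ → (-8,10,11)
river: ρ → (11,12,-7)
river: ρ → (-7,16,7)
river: ρ → (7,12,-11)
river: ρ → (-11,10,8)
river: ρ → (8,6,-13)
river: ρ → (-13,20,1)
river: ρ → (1,20,-13)
river: ρ → (-13,6,8)
river: ρ → (8,10,-11)
river: ρ → (-11,12,7)
river: ρ → (7,16,-7)
river: ρ → (-7,12,11)
closes: descent 1, river 18
min |a| on river = 1

1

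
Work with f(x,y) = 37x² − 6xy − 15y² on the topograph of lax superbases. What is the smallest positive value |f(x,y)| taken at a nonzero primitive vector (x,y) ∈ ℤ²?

descent: ρ → (-15,36,16)  [lands on river]
river: ρ → (16,28,-23)
river: ρ → (-23,18,21)
river: ρ → (21,24,-20)
river: ρ → (-20,16,25)
river: ρ → (25,34,-11)
river: ρ → (-11,32,28)
river: ρ → (28,24,-15)
closes: descent 1, river 8
min |a| on river = 11

11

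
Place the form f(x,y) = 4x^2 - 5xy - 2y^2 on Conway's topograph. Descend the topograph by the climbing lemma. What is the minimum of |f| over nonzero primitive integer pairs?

descent: ρ → (-2,5,4)  [lands on river]
river: ρ → (4,3,-3)
river: ρ → (-3,3,4)
river: ρ → (4,5,-2)
river: ρ → (-2,7,1)
river: ρ → (1,7,-2)
closes: descent 1, river 6
min |a| on river = 1

1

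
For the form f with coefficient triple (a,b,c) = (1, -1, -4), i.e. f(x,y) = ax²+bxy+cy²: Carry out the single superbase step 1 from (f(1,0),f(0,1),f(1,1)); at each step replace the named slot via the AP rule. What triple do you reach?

start (1,-4,-4) = (f(1,0),f(0,1),f(1,1))
replace slot 1: 2·((-4)+(-4)) − 1 = -17 → (-17,-4,-4)

-17,-4,-4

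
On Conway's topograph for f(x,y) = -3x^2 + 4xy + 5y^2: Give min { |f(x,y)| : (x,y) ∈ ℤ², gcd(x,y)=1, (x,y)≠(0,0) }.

river: ρ → (5,6,-2)
river: ρ → (-2,6,5)
river: ρ → (5,4,-3)
river: ρ → (-3,8,1)
river: ρ → (1,8,-3)
river: ρ → (-3,4,5)
closes: descent 0, river 6
min |a| on river = 1

1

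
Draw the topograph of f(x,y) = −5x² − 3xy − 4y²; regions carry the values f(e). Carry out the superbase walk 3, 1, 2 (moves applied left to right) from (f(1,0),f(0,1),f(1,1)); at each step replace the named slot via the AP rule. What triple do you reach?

start (-5,-4,-12) = (f(1,0),f(0,1),f(1,1))
replace slot 3: 2·((-5)+(-4)) − (-12) = -6 → (-5,-4,-6)
replace slot 1: 2·((-4)+(-6)) − (-5) = -15 → (-15,-4,-6)
replace slot 2: 2·((-15)+(-6)) − (-4) = -38 → (-15,-38,-6)

-15,-38,-6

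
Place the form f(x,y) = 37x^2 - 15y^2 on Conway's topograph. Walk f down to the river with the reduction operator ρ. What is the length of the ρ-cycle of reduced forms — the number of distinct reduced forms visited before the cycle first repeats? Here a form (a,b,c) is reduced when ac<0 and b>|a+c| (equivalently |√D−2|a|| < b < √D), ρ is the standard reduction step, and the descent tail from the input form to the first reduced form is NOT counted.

D = 2220, ⌊√D⌋ = 47
descent: ρ → (-15,30,22)  [lands on river]
river: ρ → (22,14,-23)
river: ρ → (-23,32,13)
river: ρ → (13,46,-2)
river: ρ → (-2,46,13)
river: ρ → (13,32,-23)
river: ρ → (-23,14,22)
river: ρ → (22,30,-15)
ρ-cycle length = 8 (tail of 1 descent step not counted)

8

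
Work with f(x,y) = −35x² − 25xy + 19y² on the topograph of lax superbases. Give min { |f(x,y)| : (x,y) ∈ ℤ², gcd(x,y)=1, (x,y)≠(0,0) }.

descent: ρ → (19,25,-35)  [lands on river]
river: ρ → (-35,45,9)
river: ρ → (9,45,-35)
river: ρ → (-35,25,19)
river: ρ → (19,51,-9)
river: ρ → (-9,57,1)
river: ρ → (1,57,-9)
river: ρ → (-9,51,19)
closes: descent 1, river 8
min |a| on river = 1

1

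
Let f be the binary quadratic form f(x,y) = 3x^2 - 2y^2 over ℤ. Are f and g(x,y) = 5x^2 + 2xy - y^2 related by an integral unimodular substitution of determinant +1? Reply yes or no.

D₁ = 24, D₂ = 24
river cycle of f (length 2): (-2, 4, 1), (1, 4, -2)
river cycle of g (length 2): (-1, 4, 2), (2, 4, -1)
cycles differ ⇒ inequivalent

no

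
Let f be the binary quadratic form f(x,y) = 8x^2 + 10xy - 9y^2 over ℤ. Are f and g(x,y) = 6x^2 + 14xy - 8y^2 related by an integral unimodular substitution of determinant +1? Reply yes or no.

D₁ = 388, D₂ = 388
river cycle of f (length 22): (-9, 8, 9), (9, 10, -8), (-8, 6, 11), (11, 16, -3), (-3, 14, 16), (16, 18, -1), (-1, 18, 16), (16, 14, -3), (-3, 16, 11), (11, 6, -8), … (12 more)
river cycle of g (length 18): (-8, 18, 2), (2, 18, -8), (-8, 14, 6), (6, 10, -12), (-12, 14, 4), (4, 18, -4), (-4, 14, 12), (12, 10, -6), (-6, 14, 8), (8, 18, -2), … (8 more)
cycles differ ⇒ inequivalent

no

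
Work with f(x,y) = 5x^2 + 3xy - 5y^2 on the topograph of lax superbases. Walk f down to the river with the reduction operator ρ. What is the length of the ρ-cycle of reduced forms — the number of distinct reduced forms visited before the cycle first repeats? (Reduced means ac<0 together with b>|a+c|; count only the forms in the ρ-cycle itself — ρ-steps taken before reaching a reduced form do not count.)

D = 109, ⌊√D⌋ = 10
river: ρ → (-5,7,3)
river: ρ → (3,5,-7)
river: ρ → (-7,9,1)
river: ρ → (1,9,-7)
river: ρ → (-7,5,3)
river: ρ → (3,7,-5)
river: ρ → (-5,3,5)
river: ρ → (5,7,-3)
river: ρ → (-3,5,7)
river: ρ → (7,9,-1)
river: ρ → (-1,9,7)
river: ρ → (7,5,-3)
river: ρ → (-3,7,5)
river: ρ → (5,3,-5)
ρ-cycle length = 14 (tail of 0 descent steps not counted)

14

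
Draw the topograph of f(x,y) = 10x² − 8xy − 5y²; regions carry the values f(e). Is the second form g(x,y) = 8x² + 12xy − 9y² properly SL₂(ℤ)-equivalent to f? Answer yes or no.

D₁ = 264, D₂ = 432
discriminants differ ⇒ not SL₂(ℤ)-equivalent

no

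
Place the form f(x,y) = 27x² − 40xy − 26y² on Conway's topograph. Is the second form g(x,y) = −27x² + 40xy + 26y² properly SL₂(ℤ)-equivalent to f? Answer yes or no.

D₁ = 4408, D₂ = 4408
river cycle of f (length 16): (-26, 40, 27), (27, 14, -39), (-39, 64, 2), (2, 64, -39), (-39, 14, 27), (27, 40, -26), (-26, 64, 3), (3, 62, -47), (-47, 32, 18), (18, 40, -39), … (6 more)
river cycle of g (length 16): (26, 64, -3), (-3, 62, 47), (47, 32, -18), (-18, 40, 39), (39, 38, -19), (-19, 38, 39), (39, 40, -18), (-18, 32, 47), (47, 62, -3), (-3, 64, 26), … (6 more)
cycles differ ⇒ inequivalent

no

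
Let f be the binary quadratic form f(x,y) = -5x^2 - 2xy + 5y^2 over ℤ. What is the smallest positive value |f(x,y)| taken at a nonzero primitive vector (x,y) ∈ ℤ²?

descent: ρ → (5,2,-5)  [lands on river]
river: ρ → (-5,8,2)
river: ρ → (2,8,-5)
river: ρ → (-5,2,5)
river: ρ → (5,8,-2)
river: ρ → (-2,8,5)
closes: descent 1, river 6
min |a| on river = 2

2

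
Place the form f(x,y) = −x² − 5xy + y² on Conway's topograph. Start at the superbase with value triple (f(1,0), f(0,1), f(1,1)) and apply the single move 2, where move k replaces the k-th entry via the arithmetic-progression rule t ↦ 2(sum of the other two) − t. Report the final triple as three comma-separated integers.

start (-1,1,-5) = (f(1,0),f(0,1),f(1,1))
replace slot 2: 2·((-1)+(-5)) − 1 = -13 → (-1,-13,-5)

-1,-13,-5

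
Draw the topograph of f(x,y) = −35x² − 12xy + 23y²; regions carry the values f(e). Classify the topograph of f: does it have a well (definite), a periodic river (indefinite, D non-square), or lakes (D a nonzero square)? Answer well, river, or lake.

D = b²−4ac = (-12)² − 4·(-35)·23 = 3364
D = 58² is a perfect square ⇒ form factors over ℤ ⇒ lakes

lake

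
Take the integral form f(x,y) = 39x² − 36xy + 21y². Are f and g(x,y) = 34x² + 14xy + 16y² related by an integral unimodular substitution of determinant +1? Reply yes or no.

D₁ = -1980, D₂ = -1980
f: flip: (39,-36,21)→(21,36,39)
f: translate: b→-6 (≡36 mod 42), so (21,36,39)→(21,-6,24)
f: reduced (well bottom): (21,-6,24) with a≤c, −a<b≤a
g: flip: (34,14,16)→(16,-14,34)
g: reduced (well bottom): (16,-14,34) with a≤c, −a<b≤a
reduced forms (21, -6, 24) vs (16, -14, 34) ⇒ inequivalent

no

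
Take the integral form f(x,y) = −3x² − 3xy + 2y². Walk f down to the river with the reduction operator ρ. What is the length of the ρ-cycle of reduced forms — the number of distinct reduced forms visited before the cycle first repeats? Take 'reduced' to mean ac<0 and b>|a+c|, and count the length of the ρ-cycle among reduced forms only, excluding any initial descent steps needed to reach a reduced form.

D = 33, ⌊√D⌋ = 5
descent: ρ → (2,3,-3)  [lands on river]
river: ρ → (-3,3,2)
river: ρ → (2,5,-1)
river: ρ → (-1,5,2)
ρ-cycle length = 4 (tail of 1 descent step not counted)

4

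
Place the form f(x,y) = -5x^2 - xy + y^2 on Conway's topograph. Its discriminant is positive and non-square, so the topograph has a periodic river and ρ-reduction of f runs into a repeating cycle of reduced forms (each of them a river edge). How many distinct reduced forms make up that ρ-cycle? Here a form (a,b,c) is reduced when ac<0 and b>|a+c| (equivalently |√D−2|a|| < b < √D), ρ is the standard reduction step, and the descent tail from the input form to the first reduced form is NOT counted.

D = 21, ⌊√D⌋ = 4
descent: ρ → (1,3,-3)  [lands on river]
river: ρ → (-3,3,1)
ρ-cycle length = 2 (tail of 1 descent step not counted)

2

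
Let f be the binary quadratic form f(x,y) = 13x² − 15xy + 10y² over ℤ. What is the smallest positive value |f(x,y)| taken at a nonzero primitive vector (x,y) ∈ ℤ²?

translate: b→11 (≡-15 mod 26), so (13,-15,10)→(13,11,8)
flip: (13,11,8)→(8,-11,13)
translate: b→5 (≡-11 mod 16), so (8,-11,13)→(8,5,10)
reduced (well bottom): (8,5,10) with a≤c, −a<b≤a
well minimum = a = 8

8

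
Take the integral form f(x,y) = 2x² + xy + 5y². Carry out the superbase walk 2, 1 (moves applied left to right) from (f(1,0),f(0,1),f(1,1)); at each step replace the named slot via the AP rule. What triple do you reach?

start (2,5,8) = (f(1,0),f(0,1),f(1,1))
replace slot 2: 2·(2+8) − 5 = 15 → (2,15,8)
replace slot 1: 2·(15+8) − 2 = 44 → (44,15,8)

44,15,8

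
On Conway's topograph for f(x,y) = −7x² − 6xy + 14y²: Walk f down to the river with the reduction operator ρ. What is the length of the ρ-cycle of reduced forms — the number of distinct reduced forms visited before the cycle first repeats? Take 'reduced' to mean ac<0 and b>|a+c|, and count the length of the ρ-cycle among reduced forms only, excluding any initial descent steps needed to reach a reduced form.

D = 428, ⌊√D⌋ = 20
descent: ρ → (14,6,-7)
descent: ρ → (-7,8,13)  [lands on river]
river: ρ → (13,18,-2)
river: ρ → (-2,18,13)
river: ρ → (13,8,-7)
river: ρ → (-7,20,1)
river: ρ → (1,20,-7)
ρ-cycle length = 6 (tail of 2 descent steps not counted)

6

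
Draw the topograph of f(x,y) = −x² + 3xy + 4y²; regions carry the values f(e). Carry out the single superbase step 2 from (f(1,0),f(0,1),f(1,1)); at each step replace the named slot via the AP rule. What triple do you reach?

start (-1,4,6) = (f(1,0),f(0,1),f(1,1))
replace slot 2: 2·((-1)+6) − 4 = 6 → (-1,6,6)

-1,6,6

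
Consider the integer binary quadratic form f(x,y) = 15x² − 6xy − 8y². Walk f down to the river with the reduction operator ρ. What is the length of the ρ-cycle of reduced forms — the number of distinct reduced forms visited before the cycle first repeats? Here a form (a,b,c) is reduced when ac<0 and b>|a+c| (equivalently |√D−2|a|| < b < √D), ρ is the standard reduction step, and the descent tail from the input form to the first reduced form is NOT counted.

D = 516, ⌊√D⌋ = 22
descent: ρ → (-8,22,1)  [lands on river]
river: ρ → (1,22,-8)
river: ρ → (-8,10,13)
river: ρ → (13,16,-5)
river: ρ → (-5,14,16)
river: ρ → (16,18,-3)
river: ρ → (-3,18,16)
river: ρ → (16,14,-5)
river: ρ → (-5,16,13)
river: ρ → (13,10,-8)
ρ-cycle length = 10 (tail of 1 descent step not counted)

10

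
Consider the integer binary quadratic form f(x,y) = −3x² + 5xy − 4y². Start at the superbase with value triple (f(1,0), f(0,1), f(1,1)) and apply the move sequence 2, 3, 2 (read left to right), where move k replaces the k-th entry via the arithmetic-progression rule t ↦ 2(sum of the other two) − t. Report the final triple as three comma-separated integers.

start (-3,-4,-2) = (f(1,0),f(0,1),f(1,1))
replace slot 2: 2·((-3)+(-2)) − (-4) = -6 → (-3,-6,-2)
replace slot 3: 2·((-3)+(-6)) − (-2) = -16 → (-3,-6,-16)
replace slot 2: 2·((-3)+(-16)) − (-6) = -32 → (-3,-32,-16)

-3,-32,-16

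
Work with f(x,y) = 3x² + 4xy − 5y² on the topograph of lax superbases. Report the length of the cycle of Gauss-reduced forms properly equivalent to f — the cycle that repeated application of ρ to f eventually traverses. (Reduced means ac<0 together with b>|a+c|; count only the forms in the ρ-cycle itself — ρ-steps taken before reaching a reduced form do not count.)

D = 76, ⌊√D⌋ = 8
river: ρ → (-5,6,2)
river: ρ → (2,6,-5)
river: ρ → (-5,4,3)
river: ρ → (3,8,-1)
river: ρ → (-1,8,3)
river: ρ → (3,4,-5)
ρ-cycle length = 6 (tail of 0 descent steps not counted)

6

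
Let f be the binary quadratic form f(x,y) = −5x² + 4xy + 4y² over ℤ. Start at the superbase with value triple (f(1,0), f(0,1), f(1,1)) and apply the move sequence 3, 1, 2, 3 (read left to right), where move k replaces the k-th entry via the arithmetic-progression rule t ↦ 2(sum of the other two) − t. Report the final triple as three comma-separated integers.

start (-5,4,3) = (f(1,0),f(0,1),f(1,1))
replace slot 3: 2·((-5)+4) − 3 = -5 → (-5,4,-5)
replace slot 1: 2·(4+(-5)) − (-5) = 3 → (3,4,-5)
replace slot 2: 2·(3+(-5)) − 4 = -8 → (3,-8,-5)
replace slot 3: 2·(3+(-8)) − (-5) = -5 → (3,-8,-5)

3,-8,-5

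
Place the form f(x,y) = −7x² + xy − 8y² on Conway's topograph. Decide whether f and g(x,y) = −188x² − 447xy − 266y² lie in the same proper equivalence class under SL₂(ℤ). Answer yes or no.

D₁ = -223, D₂ = -223
f is negative-definite; reduce −f:
−f: reduced (well bottom): (7,-1,8) with a≤c, −a<b≤a
flip sign back: reduced form of f is (-7,1,-8)
g is negative-definite; reduce −g:
−g: translate: b→71 (≡447 mod 376), so (188,447,266)→(188,71,7)
−g: flip: (188,71,7)→(7,-71,188)
−g: translate: b→-1 (≡-71 mod 14), so (7,-71,188)→(7,-1,8)
−g: reduced (well bottom): (7,-1,8) with a≤c, −a<b≤a
flip sign back: reduced form of g is (-7,1,-8)
reduced forms (-7, 1, -8) vs (-7, 1, -8) ⇒ equivalent

yes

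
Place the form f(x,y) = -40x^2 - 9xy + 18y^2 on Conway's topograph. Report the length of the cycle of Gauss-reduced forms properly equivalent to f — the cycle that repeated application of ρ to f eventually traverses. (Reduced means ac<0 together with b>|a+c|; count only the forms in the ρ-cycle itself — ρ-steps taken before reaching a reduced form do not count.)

D = 2961, ⌊√D⌋ = 54
descent: ρ → (18,45,-13)  [lands on river]
river: ρ → (-13,33,36)
river: ρ → (36,39,-10)
river: ρ → (-10,41,32)
river: ρ → (32,23,-19)
river: ρ → (-19,53,2)
river: ρ → (2,51,-45)
river: ρ → (-45,39,8)
river: ρ → (8,41,-40)
river: ρ → (-40,39,9)
river: ρ → (9,51,-10)
river: ρ → (-10,49,14)
river: ρ → (14,35,-31)
river: ρ → (-31,27,18)
ρ-cycle length = 14 (tail of 1 descent step not counted)

14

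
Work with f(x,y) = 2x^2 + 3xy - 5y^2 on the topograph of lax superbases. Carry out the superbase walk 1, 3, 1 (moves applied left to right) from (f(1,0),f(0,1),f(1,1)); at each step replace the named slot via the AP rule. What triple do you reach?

start (2,-5,0) = (f(1,0),f(0,1),f(1,1))
replace slot 1: 2·((-5)+0) − 2 = -12 → (-12,-5,0)
replace slot 3: 2·((-12)+(-5)) − 0 = -34 → (-12,-5,-34)
replace slot 1: 2·((-5)+(-34)) − (-12) = -66 → (-66,-5,-34)

-66,-5,-34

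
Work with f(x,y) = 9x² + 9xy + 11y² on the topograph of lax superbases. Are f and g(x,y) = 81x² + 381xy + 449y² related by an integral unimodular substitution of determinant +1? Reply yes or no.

D₁ = -315, D₂ = -315
f: reduced (well bottom): (9,9,11) with a≤c, −a<b≤a
g: translate: b→57 (≡381 mod 162), so (81,381,449)→(81,57,11)
g: flip: (81,57,11)→(11,-57,81)
g: translate: b→9 (≡-57 mod 22), so (11,-57,81)→(11,9,9)
g: flip: (11,9,9)→(9,-9,11)
g: translate: b→9 (≡-9 mod 18), so (9,-9,11)→(9,9,11)
g: reduced (well bottom): (9,9,11) with a≤c, −a<b≤a
reduced forms (9, 9, 11) vs (9, 9, 11) ⇒ equivalent

yes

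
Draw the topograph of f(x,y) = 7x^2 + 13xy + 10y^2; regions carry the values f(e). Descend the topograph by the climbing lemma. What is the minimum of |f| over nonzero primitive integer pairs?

translate: b→-1 (≡13 mod 14), so (7,13,10)→(7,-1,4)
flip: (7,-1,4)→(4,1,7)
reduced (well bottom): (4,1,7) with a≤c, −a<b≤a
well minimum = a = 4

4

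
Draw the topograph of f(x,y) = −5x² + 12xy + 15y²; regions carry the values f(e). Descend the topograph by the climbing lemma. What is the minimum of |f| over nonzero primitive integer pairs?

river: ρ → (15,18,-2)
river: ρ → (-2,18,15)
river: ρ → (15,12,-5)
river: ρ → (-5,18,6)
river: ρ → (6,18,-5)
river: ρ → (-5,12,15)
closes: descent 0, river 6
min |a| on river = 2

2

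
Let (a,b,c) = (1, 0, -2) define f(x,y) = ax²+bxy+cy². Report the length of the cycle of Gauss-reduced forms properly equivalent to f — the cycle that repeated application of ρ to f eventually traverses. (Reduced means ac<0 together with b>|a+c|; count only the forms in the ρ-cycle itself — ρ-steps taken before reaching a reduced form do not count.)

D = 8, ⌊√D⌋ = 2
descent: ρ → (-2,0,1)
descent: ρ → (1,2,-1)  [lands on river]
river: ρ → (-1,2,1)
ρ-cycle length = 2 (tail of 2 descent steps not counted)

2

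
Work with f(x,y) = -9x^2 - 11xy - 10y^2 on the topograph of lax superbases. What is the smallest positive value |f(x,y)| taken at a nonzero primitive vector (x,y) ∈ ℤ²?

translate: b→-7 (≡11 mod 18), so (9,11,10)→(9,-7,8)
flip: (9,-7,8)→(8,7,9)
reduced (well bottom): (8,7,9) with a≤c, −a<b≤a
well minimum |f| = |-8| = 8 (negative-definite)

8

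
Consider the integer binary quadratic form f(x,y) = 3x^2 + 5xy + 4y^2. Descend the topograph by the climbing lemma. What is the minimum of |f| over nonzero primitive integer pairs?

translate: b→-1 (≡5 mod 6), so (3,5,4)→(3,-1,2)
flip: (3,-1,2)→(2,1,3)
reduced (well bottom): (2,1,3) with a≤c, −a<b≤a
well minimum = a = 2

2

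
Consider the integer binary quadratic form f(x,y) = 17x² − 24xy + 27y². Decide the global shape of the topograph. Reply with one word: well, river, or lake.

D = b²−4ac = (-24)² − 4·17·27 = -1260
D < 0 ⇒ definite ⇒ every region one sign ⇒ single well

well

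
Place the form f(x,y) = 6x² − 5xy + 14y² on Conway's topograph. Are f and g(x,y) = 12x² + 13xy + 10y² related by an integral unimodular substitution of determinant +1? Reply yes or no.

D₁ = -311, D₂ = -311
f: reduced (well bottom): (6,-5,14) with a≤c, −a<b≤a
g: translate: b→-11 (≡13 mod 24), so (12,13,10)→(12,-11,9)
g: flip: (12,-11,9)→(9,11,12)
g: translate: b→-7 (≡11 mod 18), so (9,11,12)→(9,-7,10)
g: reduced (well bottom): (9,-7,10) with a≤c, −a<b≤a
reduced forms (6, -5, 14) vs (9, -7, 10) ⇒ inequivalent

no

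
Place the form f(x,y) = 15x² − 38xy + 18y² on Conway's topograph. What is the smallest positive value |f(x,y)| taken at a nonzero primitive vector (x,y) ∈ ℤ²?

descent: ρ → (18,2,-5)
descent: ρ → (-5,18,2)  [lands on river]
river: ρ → (2,18,-5)
river: ρ → (-5,12,11)
river: ρ → (11,10,-6)
river: ρ → (-6,14,7)
river: ρ → (7,14,-6)
river: ρ → (-6,10,11)
river: ρ → (11,12,-5)
closes: descent 2, river 8
min |a| on river = 2

2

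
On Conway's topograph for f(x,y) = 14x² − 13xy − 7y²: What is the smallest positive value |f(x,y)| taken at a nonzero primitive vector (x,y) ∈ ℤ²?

descent: ρ → (-7,13,14)  [lands on river]
river: ρ → (14,15,-6)
river: ρ → (-6,21,5)
river: ρ → (5,19,-10)
river: ρ → (-10,21,3)
river: ρ → (3,21,-10)
river: ρ → (-10,19,5)
river: ρ → (5,21,-6)
river: ρ → (-6,15,14)
river: ρ → (14,13,-7)
river: ρ → (-7,15,12)
river: ρ → (12,9,-10)
river: ρ → (-10,11,11)
river: ρ → (11,11,-10)
river: ρ → (-10,9,12)
river: ρ → (12,15,-7)
closes: descent 1, river 16
min |a| on river = 3

3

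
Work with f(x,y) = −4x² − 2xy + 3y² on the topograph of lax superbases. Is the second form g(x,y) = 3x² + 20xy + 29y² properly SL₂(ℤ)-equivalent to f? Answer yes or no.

D₁ = 52, D₂ = 52
river cycle of f (length 10): (3, 2, -4), (-4, 6, 1), (1, 6, -4), (-4, 2, 3), (3, 4, -3), (-3, 2, 4), (4, 6, -1), (-1, 6, 4), (4, 2, -3), (-3, 4, 3)
river cycle of g (length 10): (3, 2, -4), (-4, 6, 1), (1, 6, -4), (-4, 2, 3), (3, 4, -3), (-3, 2, 4), (4, 6, -1), (-1, 6, 4), (4, 2, -3), (-3, 4, 3)
cycles coincide ⇒ equivalent

yes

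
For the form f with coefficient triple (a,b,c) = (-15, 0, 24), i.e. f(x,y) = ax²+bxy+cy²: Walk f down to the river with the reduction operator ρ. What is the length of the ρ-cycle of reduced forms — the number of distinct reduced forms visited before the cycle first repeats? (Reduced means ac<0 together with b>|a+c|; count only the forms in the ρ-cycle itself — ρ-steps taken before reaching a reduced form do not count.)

D = 1440, ⌊√D⌋ = 37
descent: ρ → (24,0,-15)
descent: ρ → (-15,30,9)  [lands on river]
river: ρ → (9,24,-24)
river: ρ → (-24,24,9)
river: ρ → (9,30,-15)
ρ-cycle length = 4 (tail of 2 descent steps not counted)

4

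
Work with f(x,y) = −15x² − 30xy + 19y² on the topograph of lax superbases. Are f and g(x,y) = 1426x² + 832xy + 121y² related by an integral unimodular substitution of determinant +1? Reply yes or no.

D₁ = 2040, D₂ = 2040
river cycle of f (length 6): (19, 30, -15), (-15, 30, 19), (19, 8, -26), (-26, 44, 1), (1, 44, -26), (-26, 8, 19)
river cycle of g (length 6): (19, 30, -15), (-15, 30, 19), (19, 8, -26), (-26, 44, 1), (1, 44, -26), (-26, 8, 19)
cycles coincide ⇒ equivalent

yes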